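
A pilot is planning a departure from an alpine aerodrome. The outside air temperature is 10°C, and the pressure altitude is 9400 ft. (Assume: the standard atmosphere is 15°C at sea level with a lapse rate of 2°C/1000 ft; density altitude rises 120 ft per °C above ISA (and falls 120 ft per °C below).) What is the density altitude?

11056 ft

ISA temperature at 9400 ft = 15 − 2 × (9400/1000) = -3.8°C.
ISA deviation = 10 − (-3.8) = +13.8°C.
Density altitude = 9400 + 120 × (13.8) = 9400 + (+1656) = 11056 ft.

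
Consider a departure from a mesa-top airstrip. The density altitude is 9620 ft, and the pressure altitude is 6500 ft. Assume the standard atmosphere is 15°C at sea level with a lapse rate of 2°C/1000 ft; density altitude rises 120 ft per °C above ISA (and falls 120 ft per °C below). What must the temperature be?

Density altitude − pressure altitude = 9620 − 6500 = +3120 ft.
At 120 ft/°C that is an ISA deviation of 3120/120 = +26°C.
ISA temperature at 6500 ft = 15 − 2 × (6500/1000) = 2°C.
OAT = ISA + deviation = 2 + (+26) = 28°C.

28°C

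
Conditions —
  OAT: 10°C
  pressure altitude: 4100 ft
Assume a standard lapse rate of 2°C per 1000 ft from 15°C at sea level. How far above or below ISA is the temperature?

ISA temperature at 4100 ft = 15 − 2 × (4100/1000) = 6.8°C.
Deviation = OAT − ISA = 10 − 6.8 = +3.2°C.

ISA+3.2°C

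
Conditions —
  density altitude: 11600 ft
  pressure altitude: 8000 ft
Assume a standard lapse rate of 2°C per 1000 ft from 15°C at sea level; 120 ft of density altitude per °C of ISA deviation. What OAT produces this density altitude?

29°C

Density altitude − pressure altitude = 11600 − 8000 = +3600 ft.
At 120 ft/°C that is an ISA deviation of 3600/120 = +30°C.
ISA temperature at 8000 ft = 15 − 2 × (8000/1000) = -1°C.
OAT = ISA + deviation = -1 + (+30) = 29°C.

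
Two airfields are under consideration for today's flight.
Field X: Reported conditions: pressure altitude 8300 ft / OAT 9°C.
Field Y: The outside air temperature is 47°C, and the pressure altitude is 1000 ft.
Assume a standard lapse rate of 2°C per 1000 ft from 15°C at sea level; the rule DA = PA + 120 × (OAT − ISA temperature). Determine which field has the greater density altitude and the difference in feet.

Field X: ISA temp = -1.6°C, deviation +10.6°C, DA = 8300 + 120 × 10.6 = 9572 ft.
Field Y: ISA temp = 13°C, deviation +34°C, DA = 1000 + 120 × 34 = 5080 ft.
Field X is higher by 9572 − 5080 = 4492 ft.

Field X by 4492 ft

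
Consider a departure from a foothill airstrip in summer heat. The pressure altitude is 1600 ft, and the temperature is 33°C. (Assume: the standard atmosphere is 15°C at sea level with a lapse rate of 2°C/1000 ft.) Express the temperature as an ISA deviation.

ISA temperature at 1600 ft = 15 − 2 × (1600/1000) = 11.8°C.
Deviation = OAT − ISA = 33 − 11.8 = +21.2°C.

ISA+21.2°C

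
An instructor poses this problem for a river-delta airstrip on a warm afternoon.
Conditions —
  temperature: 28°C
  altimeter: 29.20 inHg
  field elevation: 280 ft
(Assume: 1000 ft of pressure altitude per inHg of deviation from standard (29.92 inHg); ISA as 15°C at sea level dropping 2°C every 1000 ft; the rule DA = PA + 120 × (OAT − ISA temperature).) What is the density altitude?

Pressure altitude = 280 + (29.92 − 29.20) × 1000 = 280 + (+720) = 1000 ft.
ISA temperature at 1000 ft = 15 − 2 × (1000/1000) = 13°C.
ISA deviation = 28 − 13 = +15°C.
Density altitude = 1000 + 120 × (15) = 2800 ft.

2800 ft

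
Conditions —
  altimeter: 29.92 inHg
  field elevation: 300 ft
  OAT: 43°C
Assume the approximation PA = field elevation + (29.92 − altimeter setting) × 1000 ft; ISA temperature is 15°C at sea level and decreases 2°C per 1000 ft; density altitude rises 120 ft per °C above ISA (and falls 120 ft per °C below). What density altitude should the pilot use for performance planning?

Pressure altitude = 300 + (29.92 − 29.92) × 1000 = 300 + (0) = 300 ft.
ISA temperature at 300 ft = 15 − 2 × (300/1000) = 14.4°C.
ISA deviation = 43 − 14.4 = +28.6°C.
Density altitude = 300 + 120 × (28.6) = 3732 ft.

3732 ft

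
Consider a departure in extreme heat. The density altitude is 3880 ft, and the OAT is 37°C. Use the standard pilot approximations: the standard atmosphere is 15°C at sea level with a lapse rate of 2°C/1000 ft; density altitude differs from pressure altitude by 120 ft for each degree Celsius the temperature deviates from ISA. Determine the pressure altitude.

1000 ft

DA = PA + 120 × (OAT − (15 − 2·PA/1000)) = PA + 120·OAT − 1800 + 0.24·PA = 1.24·PA + 120·OAT − 1800.
So 1.24·PA = 3880 − 120 × 37 + 1800 = 1240.
PA = 1240 / 1.24 = 1000 ft.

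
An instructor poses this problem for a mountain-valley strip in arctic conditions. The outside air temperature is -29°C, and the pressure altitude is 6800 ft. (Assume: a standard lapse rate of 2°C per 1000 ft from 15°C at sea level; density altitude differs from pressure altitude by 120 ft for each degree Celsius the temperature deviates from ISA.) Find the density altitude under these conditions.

ISA temperature at 6800 ft = 15 − 2 × (6800/1000) = 1.4°C.
ISA deviation = -29 − 1.4 = -30.4°C.
Density altitude = 6800 + 120 × (-30.4) = 6800 + (-3648) = 3152 ft.

3152 ft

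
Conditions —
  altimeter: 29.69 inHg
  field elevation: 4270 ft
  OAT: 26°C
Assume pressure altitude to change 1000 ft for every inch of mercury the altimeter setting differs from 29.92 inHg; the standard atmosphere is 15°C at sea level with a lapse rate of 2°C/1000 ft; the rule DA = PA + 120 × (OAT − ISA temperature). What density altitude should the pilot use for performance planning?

6900 ft

Pressure altitude = 4270 + (29.92 − 29.69) × 1000 = 4270 + (+230) = 4500 ft.
ISA temperature at 4500 ft = 15 − 2 × (4500/1000) = 6°C.
ISA deviation = 26 − 6 = +20°C.
Density altitude = 4500 + 120 × (20) = 6900 ft.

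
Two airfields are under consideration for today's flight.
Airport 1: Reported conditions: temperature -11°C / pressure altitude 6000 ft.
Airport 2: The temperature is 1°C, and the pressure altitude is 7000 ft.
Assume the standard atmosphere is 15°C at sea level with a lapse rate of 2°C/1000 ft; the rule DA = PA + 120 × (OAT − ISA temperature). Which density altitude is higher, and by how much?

Airport 2 by 2680 ft

Airport 1: ISA temp = 3°C, deviation -14°C, DA = 6000 + 120 × (-14) = 4320 ft.
Airport 2: ISA temp = 1°C, deviation 0°C, DA = 7000 + 120 × 0 = 7000 ft.
Airport 2 is higher by 7000 − 4320 = 2680 ft.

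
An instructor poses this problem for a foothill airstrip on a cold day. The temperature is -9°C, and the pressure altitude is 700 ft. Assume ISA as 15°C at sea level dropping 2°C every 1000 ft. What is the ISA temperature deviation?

ISA temperature at 700 ft = 15 − 2 × (700/1000) = 13.6°C.
Deviation = OAT − ISA = -9 − 13.6 = -22.6°C.

ISA-22.6°C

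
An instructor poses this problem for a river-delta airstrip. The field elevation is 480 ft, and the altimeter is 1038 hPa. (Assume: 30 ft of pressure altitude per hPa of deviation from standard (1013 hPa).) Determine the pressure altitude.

-270 ft

Pressure correction = (1013 − 1038) × 30 = -750 ft.
Pressure altitude = 480 + (-750) = -270 ft.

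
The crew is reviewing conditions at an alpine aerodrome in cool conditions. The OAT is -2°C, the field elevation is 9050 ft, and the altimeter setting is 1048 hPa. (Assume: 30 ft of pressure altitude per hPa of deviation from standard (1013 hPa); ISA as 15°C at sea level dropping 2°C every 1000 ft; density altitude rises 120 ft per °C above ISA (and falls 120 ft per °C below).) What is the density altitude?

7880 ft

Pressure altitude = 9050 + (1013 − 1048) × 30 = 9050 + (-1050) = 8000 ft.
ISA temperature at 8000 ft = 15 − 2 × (8000/1000) = -1°C.
ISA deviation = -2 − (-1) = -1°C.
Density altitude = 8000 + 120 × (-1) = 7880 ft.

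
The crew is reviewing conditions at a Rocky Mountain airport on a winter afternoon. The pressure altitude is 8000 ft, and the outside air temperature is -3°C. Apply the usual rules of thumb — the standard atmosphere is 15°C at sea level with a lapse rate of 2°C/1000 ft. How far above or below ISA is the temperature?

ISA-2°C

ISA temperature at 8000 ft = 15 − 2 × (8000/1000) = -1°C.
Deviation = OAT − ISA = -3 − (-1) = -2°C.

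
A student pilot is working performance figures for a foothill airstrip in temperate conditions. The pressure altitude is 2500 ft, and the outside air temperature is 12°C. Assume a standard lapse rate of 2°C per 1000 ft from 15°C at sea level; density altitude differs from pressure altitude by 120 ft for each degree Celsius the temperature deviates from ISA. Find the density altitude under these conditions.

ISA temperature at 2500 ft = 15 − 2 × (2500/1000) = 10°C.
ISA deviation = 12 − 10 = +2°C.
Density altitude = 2500 + 120 × (2) = 2500 + (+240) = 2740 ft.

2740 ft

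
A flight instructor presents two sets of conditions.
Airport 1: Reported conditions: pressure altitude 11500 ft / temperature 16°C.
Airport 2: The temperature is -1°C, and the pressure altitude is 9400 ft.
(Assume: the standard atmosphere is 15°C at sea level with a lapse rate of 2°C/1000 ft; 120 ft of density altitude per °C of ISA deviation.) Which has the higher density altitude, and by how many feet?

Airport 1: ISA temp = -8°C, deviation +24°C, DA = 11500 + 120 × 24 = 14380 ft.
Airport 2: ISA temp = -3.8°C, deviation +2.8°C, DA = 9400 + 120 × 2.8 = 9736 ft.
Airport 1 is higher by 14380 − 9736 = 4644 ft.

Airport 1 by 4644 ft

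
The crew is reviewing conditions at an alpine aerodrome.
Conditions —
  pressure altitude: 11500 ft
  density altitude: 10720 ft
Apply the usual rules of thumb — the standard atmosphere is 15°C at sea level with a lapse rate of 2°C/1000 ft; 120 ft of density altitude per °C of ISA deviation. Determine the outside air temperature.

-14.5°C

Density altitude − pressure altitude = 10720 − 11500 = -780 ft.
At 120 ft/°C that is an ISA deviation of -780/120 = -6.5°C.
ISA temperature at 11500 ft = 15 − 2 × (11500/1000) = -8°C.
OAT = ISA + deviation = -8 + (-6.5) = -14.5°C.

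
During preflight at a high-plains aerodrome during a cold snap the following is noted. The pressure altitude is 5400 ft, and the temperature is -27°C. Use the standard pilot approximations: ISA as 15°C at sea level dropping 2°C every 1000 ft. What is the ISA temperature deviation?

ISA temperature at 5400 ft = 15 − 2 × (5400/1000) = 4.2°C.
Deviation = OAT − ISA = -27 − 4.2 = -31.2°C.

ISA-31.2°C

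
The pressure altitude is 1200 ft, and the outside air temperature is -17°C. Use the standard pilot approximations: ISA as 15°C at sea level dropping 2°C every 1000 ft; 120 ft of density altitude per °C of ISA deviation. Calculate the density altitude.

-2352 ft

ISA temperature at 1200 ft = 15 − 2 × (1200/1000) = 12.6°C.
ISA deviation = -17 − 12.6 = -29.6°C.
Density altitude = 1200 + 120 × (-29.6) = 1200 + (-3552) = -2352 ft.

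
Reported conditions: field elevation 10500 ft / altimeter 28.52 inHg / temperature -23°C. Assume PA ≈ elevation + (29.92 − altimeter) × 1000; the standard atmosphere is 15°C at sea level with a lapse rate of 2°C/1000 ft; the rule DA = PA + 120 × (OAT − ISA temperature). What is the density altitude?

10196 ft

Pressure altitude = 10500 + (29.92 − 28.52) × 1000 = 10500 + (+1400) = 11900 ft.
ISA temperature at 11900 ft = 15 − 2 × (11900/1000) = -8.8°C.
ISA deviation = -23 − (-8.8) = -14.2°C.
Density altitude = 11900 + 120 × (-14.2) = 10196 ft.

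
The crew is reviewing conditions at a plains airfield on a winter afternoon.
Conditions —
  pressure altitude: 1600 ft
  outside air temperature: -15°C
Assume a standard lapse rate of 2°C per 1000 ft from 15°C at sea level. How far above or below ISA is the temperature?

ISA-26.8°C

ISA temperature at 1600 ft = 15 − 2 × (1600/1000) = 11.8°C.
Deviation = OAT − ISA = -15 − 11.8 = -26.8°C.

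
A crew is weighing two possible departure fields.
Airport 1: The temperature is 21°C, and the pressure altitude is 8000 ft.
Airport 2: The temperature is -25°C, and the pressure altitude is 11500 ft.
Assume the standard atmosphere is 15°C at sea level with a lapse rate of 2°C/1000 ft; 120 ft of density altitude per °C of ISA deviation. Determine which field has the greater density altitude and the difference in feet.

Airport 1: ISA temp = -1°C, deviation +22°C, DA = 8000 + 120 × 22 = 10640 ft.
Airport 2: ISA temp = -8°C, deviation -17°C, DA = 11500 + 120 × (-17) = 9460 ft.
Airport 1 is higher by 10640 − 9460 = 1180 ft.

Airport 1 by 1180 ft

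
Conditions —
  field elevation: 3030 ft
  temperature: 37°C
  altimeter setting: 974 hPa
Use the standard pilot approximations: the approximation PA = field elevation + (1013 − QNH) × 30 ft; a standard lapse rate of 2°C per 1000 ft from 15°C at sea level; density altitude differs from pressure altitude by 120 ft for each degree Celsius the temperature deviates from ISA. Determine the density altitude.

Pressure altitude = 3030 + (1013 − 974) × 30 = 3030 + (+1170) = 4200 ft.
ISA temperature at 4200 ft = 15 − 2 × (4200/1000) = 6.6°C.
ISA deviation = 37 − 6.6 = +30.4°C.
Density altitude = 4200 + 120 × (30.4) = 7848 ft.

7848 ft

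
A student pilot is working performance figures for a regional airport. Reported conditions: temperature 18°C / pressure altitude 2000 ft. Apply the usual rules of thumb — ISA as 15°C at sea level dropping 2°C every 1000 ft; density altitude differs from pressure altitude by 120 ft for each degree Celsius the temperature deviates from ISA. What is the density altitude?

ISA temperature at 2000 ft = 15 − 2 × (2000/1000) = 11°C.
ISA deviation = 18 − 11 = +7°C.
Density altitude = 2000 + 120 × (7) = 2000 + (+840) = 2840 ft.

2840 ft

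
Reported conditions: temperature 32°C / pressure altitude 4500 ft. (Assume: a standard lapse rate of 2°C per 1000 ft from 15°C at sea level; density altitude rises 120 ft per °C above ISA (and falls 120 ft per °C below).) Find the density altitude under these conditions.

7620 ft

ISA temperature at 4500 ft = 15 − 2 × (4500/1000) = 6°C.
ISA deviation = 32 − 6 = +26°C.
Density altitude = 4500 + 120 × (26) = 4500 + (+3120) = 7620 ft.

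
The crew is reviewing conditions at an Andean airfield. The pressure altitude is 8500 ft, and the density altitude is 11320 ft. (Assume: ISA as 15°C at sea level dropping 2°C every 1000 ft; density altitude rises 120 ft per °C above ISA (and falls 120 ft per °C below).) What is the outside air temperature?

Density altitude − pressure altitude = 11320 − 8500 = +2820 ft.
At 120 ft/°C that is an ISA deviation of 2820/120 = +23.5°C.
ISA temperature at 8500 ft = 15 − 2 × (8500/1000) = -2°C.
OAT = ISA + deviation = -2 + (+23.5) = 21.5°C.

21.5°C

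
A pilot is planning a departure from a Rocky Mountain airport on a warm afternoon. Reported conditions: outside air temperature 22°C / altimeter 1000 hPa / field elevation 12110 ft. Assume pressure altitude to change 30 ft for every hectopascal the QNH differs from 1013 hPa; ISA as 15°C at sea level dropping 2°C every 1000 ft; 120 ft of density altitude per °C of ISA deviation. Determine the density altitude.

Pressure altitude = 12110 + (1013 − 1000) × 30 = 12110 + (+390) = 12500 ft.
ISA temperature at 12500 ft = 15 − 2 × (12500/1000) = -10°C.
ISA deviation = 22 − (-10) = +32°C.
Density altitude = 12500 + 120 × (32) = 16340 ft.

16340 ft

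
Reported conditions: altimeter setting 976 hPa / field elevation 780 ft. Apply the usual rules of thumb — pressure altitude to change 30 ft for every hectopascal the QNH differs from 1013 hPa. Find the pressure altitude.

1890 ft

Pressure correction = (1013 − 976) × 30 = +1110 ft.
Pressure altitude = 780 + (+1110) = 1890 ft.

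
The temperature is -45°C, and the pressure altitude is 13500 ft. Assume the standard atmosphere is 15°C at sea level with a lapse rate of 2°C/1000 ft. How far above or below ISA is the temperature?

ISA-33°C

ISA temperature at 13500 ft = 15 − 2 × (13500/1000) = -12°C.
Deviation = OAT − ISA = -45 − (-12) = -33°C.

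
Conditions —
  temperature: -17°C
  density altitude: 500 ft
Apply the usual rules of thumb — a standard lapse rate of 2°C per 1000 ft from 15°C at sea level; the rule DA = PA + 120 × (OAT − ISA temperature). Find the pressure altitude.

DA = PA + 120 × (OAT − (15 − 2·PA/1000)) = PA + 120·OAT − 1800 + 0.24·PA = 1.24·PA + 120·OAT − 1800.
So 1.24·PA = 500 − 120 × (-17) + 1800 = 4340.
PA = 4340 / 1.24 = 3500 ft.

3500 ft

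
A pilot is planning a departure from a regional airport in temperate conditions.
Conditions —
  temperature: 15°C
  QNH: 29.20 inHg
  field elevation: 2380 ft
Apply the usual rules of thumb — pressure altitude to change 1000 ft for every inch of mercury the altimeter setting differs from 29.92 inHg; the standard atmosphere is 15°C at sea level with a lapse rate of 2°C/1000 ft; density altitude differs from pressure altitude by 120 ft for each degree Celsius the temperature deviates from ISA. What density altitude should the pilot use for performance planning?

Pressure altitude = 2380 + (29.92 − 29.20) × 1000 = 2380 + (+720) = 3100 ft.
ISA temperature at 3100 ft = 15 − 2 × (3100/1000) = 8.8°C.
ISA deviation = 15 − 8.8 = +6.2°C.
Density altitude = 3100 + 120 × (6.2) = 3844 ft.

3844 ft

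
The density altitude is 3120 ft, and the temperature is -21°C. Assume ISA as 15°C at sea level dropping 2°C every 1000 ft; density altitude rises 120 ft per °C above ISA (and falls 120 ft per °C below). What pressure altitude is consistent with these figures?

6000 ft

DA = PA + 120 × (OAT − (15 − 2·PA/1000)) = PA + 120·OAT − 1800 + 0.24·PA = 1.24·PA + 120·OAT − 1800.
So 1.24·PA = 3120 − 120 × (-21) + 1800 = 7440.
PA = 7440 / 1.24 = 6000 ft.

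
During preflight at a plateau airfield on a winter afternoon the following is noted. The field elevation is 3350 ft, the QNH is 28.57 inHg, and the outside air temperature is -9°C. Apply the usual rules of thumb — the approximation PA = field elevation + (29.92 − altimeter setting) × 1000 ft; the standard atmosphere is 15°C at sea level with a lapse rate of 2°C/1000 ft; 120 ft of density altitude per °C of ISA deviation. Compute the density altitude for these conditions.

2948 ft

Pressure altitude = 3350 + (29.92 − 28.57) × 1000 = 3350 + (+1350) = 4700 ft.
ISA temperature at 4700 ft = 15 − 2 × (4700/1000) = 5.6°C.
ISA deviation = -9 − 5.6 = -14.6°C.
Density altitude = 4700 + 120 × (-14.6) = 2948 ft.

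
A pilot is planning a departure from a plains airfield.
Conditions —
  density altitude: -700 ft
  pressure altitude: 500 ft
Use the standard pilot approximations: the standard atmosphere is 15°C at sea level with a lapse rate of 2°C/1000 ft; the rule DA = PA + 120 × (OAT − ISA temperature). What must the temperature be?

4°C

Density altitude − pressure altitude = -700 − 500 = -1200 ft.
At 120 ft/°C that is an ISA deviation of -1200/120 = -10°C.
ISA temperature at 500 ft = 15 − 2 × (500/1000) = 14°C.
OAT = ISA + deviation = 14 + (-10) = 4°C.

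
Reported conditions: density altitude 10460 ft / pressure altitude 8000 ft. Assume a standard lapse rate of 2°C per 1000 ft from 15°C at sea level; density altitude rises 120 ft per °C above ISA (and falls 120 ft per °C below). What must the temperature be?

19.5°C

Density altitude − pressure altitude = 10460 − 8000 = +2460 ft.
At 120 ft/°C that is an ISA deviation of 2460/120 = +20.5°C.
ISA temperature at 8000 ft = 15 − 2 × (8000/1000) = -1°C.
OAT = ISA + deviation = -1 + (+20.5) = 19.5°C.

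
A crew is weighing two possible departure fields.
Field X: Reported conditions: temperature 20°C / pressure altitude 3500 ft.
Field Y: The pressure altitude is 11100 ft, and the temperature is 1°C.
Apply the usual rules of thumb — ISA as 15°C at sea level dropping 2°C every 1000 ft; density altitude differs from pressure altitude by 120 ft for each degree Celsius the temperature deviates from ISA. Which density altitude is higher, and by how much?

Field Y by 7144 ft

Field X: ISA temp = 8°C, deviation +12°C, DA = 3500 + 120 × 12 = 4940 ft.
Field Y: ISA temp = -7.2°C, deviation +8.2°C, DA = 11100 + 120 × 8.2 = 12084 ft.
Field Y is higher by 12084 − 4940 = 7144 ft.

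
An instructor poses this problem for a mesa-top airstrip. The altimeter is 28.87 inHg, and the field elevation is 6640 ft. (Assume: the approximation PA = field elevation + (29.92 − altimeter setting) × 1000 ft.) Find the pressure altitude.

Pressure correction = (29.92 − 28.87) × 1000 = +1050 ft.
Pressure altitude = 6640 + (+1050) = 7690 ft.

7690 ft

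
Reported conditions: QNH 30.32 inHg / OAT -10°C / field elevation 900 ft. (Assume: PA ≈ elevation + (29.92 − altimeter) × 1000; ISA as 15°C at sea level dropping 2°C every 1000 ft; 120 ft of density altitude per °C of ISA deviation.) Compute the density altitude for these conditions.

-2380 ft

Pressure altitude = 900 + (29.92 − 30.32) × 1000 = 900 + (-400) = 500 ft.
ISA temperature at 500 ft = 15 − 2 × (500/1000) = 14°C.
ISA deviation = -10 − 14 = -24°C.
Density altitude = 500 + 120 × (-24) = -2380 ft.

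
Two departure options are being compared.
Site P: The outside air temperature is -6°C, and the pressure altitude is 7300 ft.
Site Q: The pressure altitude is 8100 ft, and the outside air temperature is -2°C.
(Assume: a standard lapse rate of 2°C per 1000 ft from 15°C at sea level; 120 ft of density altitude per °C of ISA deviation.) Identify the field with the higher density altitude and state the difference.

Site P: ISA temp = 0.4°C, deviation -6.4°C, DA = 7300 + 120 × (-6.4) = 6532 ft.
Site Q: ISA temp = -1.2°C, deviation -0.8°C, DA = 8100 + 120 × (-0.8) = 8004 ft.
Site Q is higher by 8004 − 6532 = 1472 ft.

Site Q by 1472 ft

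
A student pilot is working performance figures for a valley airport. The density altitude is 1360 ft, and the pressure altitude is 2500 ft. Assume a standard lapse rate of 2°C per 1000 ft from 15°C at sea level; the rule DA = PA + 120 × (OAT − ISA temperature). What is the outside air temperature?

0.5°C

Density altitude − pressure altitude = 1360 − 2500 = -1140 ft.
At 120 ft/°C that is an ISA deviation of -1140/120 = -9.5°C.
ISA temperature at 2500 ft = 15 − 2 × (2500/1000) = 10°C.
OAT = ISA + deviation = 10 + (-9.5) = 0.5°C.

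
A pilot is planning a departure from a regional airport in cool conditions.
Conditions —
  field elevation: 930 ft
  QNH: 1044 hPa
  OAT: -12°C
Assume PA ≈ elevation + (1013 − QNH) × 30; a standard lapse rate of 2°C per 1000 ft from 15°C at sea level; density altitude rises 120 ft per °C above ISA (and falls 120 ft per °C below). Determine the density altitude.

Pressure altitude = 930 + (1013 − 1044) × 30 = 930 + (-930) = 0 ft.
ISA temperature at 0 ft = 15 − 2 × (0/1000) = 15°C.
ISA deviation = -12 − 15 = -27°C.
Density altitude = 0 + 120 × (-27) = -3240 ft.

-3240 ft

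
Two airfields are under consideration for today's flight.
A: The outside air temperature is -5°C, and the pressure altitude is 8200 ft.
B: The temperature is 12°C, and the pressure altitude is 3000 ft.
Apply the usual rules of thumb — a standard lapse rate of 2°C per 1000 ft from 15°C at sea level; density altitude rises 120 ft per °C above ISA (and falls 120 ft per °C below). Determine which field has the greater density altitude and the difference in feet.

A: ISA temp = -1.4°C, deviation -3.6°C, DA = 8200 + 120 × (-3.6) = 7768 ft.
B: ISA temp = 9°C, deviation +3°C, DA = 3000 + 120 × 3 = 3360 ft.
A is higher by 7768 − 3360 = 4408 ft.

A by 4408 ft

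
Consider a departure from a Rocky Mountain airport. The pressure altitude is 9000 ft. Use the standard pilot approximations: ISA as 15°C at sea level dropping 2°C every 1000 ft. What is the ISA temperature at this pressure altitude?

ISA temperature = 15 − 2 × (9000/1000) = 15 − 18 = -3°C.

-3°C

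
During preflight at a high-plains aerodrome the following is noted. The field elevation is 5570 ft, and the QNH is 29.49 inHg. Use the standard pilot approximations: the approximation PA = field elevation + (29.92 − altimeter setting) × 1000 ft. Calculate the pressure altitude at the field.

6000 ft

Pressure correction = (29.92 − 29.49) × 1000 = +430 ft.
Pressure altitude = 5570 + (+430) = 6000 ft.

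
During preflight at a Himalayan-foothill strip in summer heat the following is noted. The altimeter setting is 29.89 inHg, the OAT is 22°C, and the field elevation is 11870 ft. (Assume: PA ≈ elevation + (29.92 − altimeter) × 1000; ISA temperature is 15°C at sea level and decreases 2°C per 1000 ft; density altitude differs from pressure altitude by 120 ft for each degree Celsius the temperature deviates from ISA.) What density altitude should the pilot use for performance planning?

Pressure altitude = 11870 + (29.92 − 29.89) × 1000 = 11870 + (+30) = 11900 ft.
ISA temperature at 11900 ft = 15 − 2 × (11900/1000) = -8.8°C.
ISA deviation = 22 − (-8.8) = +30.8°C.
Density altitude = 11900 + 120 × (30.8) = 15596 ft.

15596 ft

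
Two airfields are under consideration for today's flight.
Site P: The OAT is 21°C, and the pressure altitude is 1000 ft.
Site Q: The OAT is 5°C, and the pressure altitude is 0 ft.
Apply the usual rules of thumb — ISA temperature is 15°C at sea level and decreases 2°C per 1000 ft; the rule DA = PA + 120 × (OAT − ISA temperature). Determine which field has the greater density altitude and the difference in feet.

Site P: ISA temp = 13°C, deviation +8°C, DA = 1000 + 120 × 8 = 1960 ft.
Site Q: ISA temp = 15°C, deviation -10°C, DA = 0 + 120 × (-10) = -1200 ft.
Site P is higher by 1960 − (-1200) = 3160 ft.

Site P by 3160 ft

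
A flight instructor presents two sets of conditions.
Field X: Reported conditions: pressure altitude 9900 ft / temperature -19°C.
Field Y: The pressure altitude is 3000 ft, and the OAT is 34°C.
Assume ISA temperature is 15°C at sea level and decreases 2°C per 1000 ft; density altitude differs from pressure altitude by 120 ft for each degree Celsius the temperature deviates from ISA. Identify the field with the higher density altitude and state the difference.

Field X: ISA temp = -4.8°C, deviation -14.2°C, DA = 9900 + 120 × (-14.2) = 8196 ft.
Field Y: ISA temp = 9°C, deviation +25°C, DA = 3000 + 120 × 25 = 6000 ft.
Field X is higher by 8196 − 6000 = 2196 ft.

Field X by 2196 ft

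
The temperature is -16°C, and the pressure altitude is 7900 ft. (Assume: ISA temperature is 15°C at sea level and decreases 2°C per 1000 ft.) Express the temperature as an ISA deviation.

ISA temperature at 7900 ft = 15 − 2 × (7900/1000) = -0.8°C.
Deviation = OAT − ISA = -16 − (-0.8) = -15.2°C.

ISA-15.2°C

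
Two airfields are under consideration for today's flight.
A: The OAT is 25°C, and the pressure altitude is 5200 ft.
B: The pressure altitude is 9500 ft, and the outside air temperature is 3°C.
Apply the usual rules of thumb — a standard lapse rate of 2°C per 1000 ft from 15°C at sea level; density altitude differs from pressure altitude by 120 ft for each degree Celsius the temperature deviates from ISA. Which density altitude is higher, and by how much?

A: ISA temp = 4.6°C, deviation +20.4°C, DA = 5200 + 120 × 20.4 = 7648 ft.
B: ISA temp = -4°C, deviation +7°C, DA = 9500 + 120 × 7 = 10340 ft.
B is higher by 10340 − 7648 = 2692 ft.

B by 2692 ft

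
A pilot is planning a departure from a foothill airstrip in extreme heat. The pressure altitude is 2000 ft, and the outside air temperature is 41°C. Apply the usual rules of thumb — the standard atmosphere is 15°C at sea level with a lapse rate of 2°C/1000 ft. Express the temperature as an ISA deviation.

ISA temperature at 2000 ft = 15 − 2 × (2000/1000) = 11°C.
Deviation = OAT − ISA = 41 − 11 = +30°C.

ISA+30°C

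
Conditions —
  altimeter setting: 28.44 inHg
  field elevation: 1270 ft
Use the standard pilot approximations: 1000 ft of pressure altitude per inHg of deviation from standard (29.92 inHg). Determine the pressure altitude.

Pressure correction = (29.92 − 28.44) × 1000 = +1480 ft.
Pressure altitude = 1270 + (+1480) = 2750 ft.

2750 ft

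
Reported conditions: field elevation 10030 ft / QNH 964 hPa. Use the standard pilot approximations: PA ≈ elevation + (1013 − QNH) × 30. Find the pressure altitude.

Pressure correction = (1013 − 964) × 30 = +1470 ft.
Pressure altitude = 10030 + (+1470) = 11500 ft.

11500 ft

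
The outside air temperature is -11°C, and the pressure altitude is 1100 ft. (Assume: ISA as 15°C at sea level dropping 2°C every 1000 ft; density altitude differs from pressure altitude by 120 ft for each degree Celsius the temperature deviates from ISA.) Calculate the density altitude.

ISA temperature at 1100 ft = 15 − 2 × (1100/1000) = 12.8°C.
ISA deviation = -11 − 12.8 = -23.8°C.
Density altitude = 1100 + 120 × (-23.8) = 1100 + (-2856) = -1756 ft.

-1756 ft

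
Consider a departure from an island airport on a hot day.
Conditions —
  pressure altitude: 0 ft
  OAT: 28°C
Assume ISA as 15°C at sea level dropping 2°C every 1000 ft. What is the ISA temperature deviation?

ISA+13°C

ISA temperature at 0 ft = 15 − 2 × (0/1000) = 15°C.
Deviation = OAT − ISA = 28 − 15 = +13°C.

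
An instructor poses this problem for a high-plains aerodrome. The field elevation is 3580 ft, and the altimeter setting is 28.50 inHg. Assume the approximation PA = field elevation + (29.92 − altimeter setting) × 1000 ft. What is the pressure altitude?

5000 ft

Pressure correction = (29.92 − 28.50) × 1000 = +1420 ft.
Pressure altitude = 3580 + (+1420) = 5000 ft.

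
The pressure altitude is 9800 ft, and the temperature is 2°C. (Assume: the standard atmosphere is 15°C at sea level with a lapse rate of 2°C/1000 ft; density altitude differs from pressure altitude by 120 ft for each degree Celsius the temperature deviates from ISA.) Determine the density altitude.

10592 ft

ISA temperature at 9800 ft = 15 − 2 × (9800/1000) = -4.6°C.
ISA deviation = 2 − (-4.6) = +6.6°C.
Density altitude = 9800 + 120 × (6.6) = 9800 + (+792) = 10592 ft.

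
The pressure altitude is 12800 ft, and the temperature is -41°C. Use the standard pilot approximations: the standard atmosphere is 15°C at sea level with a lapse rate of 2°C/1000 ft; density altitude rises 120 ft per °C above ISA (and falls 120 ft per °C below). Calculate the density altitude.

ISA temperature at 12800 ft = 15 − 2 × (12800/1000) = -10.6°C.
ISA deviation = -41 − (-10.6) = -30.4°C.
Density altitude = 12800 + 120 × (-30.4) = 12800 + (-3648) = 9152 ft.

9152 ft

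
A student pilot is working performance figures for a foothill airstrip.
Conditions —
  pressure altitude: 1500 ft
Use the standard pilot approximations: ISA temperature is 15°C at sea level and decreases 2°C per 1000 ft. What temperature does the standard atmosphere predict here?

12°C

ISA temperature = 15 − 2 × (1500/1000) = 15 − 3 = 12°C.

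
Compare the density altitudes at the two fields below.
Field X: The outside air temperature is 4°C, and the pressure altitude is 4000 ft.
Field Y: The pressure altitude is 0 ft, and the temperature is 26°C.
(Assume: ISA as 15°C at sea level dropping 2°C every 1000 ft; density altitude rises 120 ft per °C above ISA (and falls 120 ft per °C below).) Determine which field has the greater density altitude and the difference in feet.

Field X: ISA temp = 7°C, deviation -3°C, DA = 4000 + 120 × (-3) = 3640 ft.
Field Y: ISA temp = 15°C, deviation +11°C, DA = 0 + 120 × 11 = 1320 ft.
Field X is higher by 3640 − 1320 = 2320 ft.

Field X by 2320 ft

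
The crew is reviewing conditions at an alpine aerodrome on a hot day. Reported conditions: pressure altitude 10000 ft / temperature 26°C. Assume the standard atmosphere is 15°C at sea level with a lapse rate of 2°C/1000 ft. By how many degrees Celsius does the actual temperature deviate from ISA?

ISA+31°C

ISA temperature at 10000 ft = 15 − 2 × (10000/1000) = -5°C.
Deviation = OAT − ISA = 26 − (-5) = +31°C.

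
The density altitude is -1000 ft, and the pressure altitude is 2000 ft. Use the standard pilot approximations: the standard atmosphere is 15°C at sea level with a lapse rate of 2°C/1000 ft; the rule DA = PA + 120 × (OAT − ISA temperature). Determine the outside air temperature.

-14°C

Density altitude − pressure altitude = -1000 − 2000 = -3000 ft.
At 120 ft/°C that is an ISA deviation of -3000/120 = -25°C.
ISA temperature at 2000 ft = 15 − 2 × (2000/1000) = 11°C.
OAT = ISA + deviation = 11 + (-25) = -14°C.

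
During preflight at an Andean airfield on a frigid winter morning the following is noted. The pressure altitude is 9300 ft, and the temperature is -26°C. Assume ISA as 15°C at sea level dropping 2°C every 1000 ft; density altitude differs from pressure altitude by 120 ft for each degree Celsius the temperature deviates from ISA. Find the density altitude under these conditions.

6612 ft

ISA temperature at 9300 ft = 15 − 2 × (9300/1000) = -3.6°C.
ISA deviation = -26 − (-3.6) = -22.4°C.
Density altitude = 9300 + 120 × (-22.4) = 9300 + (-2688) = 6612 ft.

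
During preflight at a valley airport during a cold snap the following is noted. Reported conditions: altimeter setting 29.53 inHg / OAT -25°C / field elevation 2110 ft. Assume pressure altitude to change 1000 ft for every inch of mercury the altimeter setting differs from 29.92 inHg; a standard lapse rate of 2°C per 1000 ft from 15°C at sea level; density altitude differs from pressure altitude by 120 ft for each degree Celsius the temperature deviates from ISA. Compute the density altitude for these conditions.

-1700 ft

Pressure altitude = 2110 + (29.92 − 29.53) × 1000 = 2110 + (+390) = 2500 ft.
ISA temperature at 2500 ft = 15 − 2 × (2500/1000) = 10°C.
ISA deviation = -25 − 10 = -35°C.
Density altitude = 2500 + 120 × (-35) = -1700 ft.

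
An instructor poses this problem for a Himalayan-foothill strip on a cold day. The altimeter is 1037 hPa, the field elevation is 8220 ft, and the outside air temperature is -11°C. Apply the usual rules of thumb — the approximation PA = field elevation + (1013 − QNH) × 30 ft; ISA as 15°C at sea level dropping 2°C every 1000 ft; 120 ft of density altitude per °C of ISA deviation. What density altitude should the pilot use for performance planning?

Pressure altitude = 8220 + (1013 − 1037) × 30 = 8220 + (-720) = 7500 ft.
ISA temperature at 7500 ft = 15 − 2 × (7500/1000) = 0°C.
ISA deviation = -11 − 0 = -11°C.
Density altitude = 7500 + 120 × (-11) = 6180 ft.

6180 ft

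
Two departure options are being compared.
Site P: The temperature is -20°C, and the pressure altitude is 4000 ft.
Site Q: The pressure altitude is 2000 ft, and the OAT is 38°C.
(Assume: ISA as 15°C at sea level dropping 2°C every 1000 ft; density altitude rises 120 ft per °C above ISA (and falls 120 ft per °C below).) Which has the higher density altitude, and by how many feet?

Site Q by 4480 ft

Site P: ISA temp = 7°C, deviation -27°C, DA = 4000 + 120 × (-27) = 760 ft.
Site Q: ISA temp = 11°C, deviation +27°C, DA = 2000 + 120 × 27 = 5240 ft.
Site Q is higher by 5240 − 760 = 4480 ft.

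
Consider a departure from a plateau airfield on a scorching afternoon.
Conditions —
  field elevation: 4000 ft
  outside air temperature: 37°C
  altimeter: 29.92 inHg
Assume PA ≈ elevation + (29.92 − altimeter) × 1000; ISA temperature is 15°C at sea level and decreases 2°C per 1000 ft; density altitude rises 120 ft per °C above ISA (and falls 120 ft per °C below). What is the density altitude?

7600 ft

Pressure altitude = 4000 + (29.92 − 29.92) × 1000 = 4000 + (0) = 4000 ft.
ISA temperature at 4000 ft = 15 − 2 × (4000/1000) = 7°C.
ISA deviation = 37 − 7 = +30°C.
Density altitude = 4000 + 120 × (30) = 7600 ft.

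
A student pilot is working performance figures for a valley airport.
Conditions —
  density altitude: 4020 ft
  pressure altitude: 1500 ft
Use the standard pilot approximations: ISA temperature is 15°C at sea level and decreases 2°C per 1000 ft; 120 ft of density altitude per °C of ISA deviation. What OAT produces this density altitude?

33°C

Density altitude − pressure altitude = 4020 − 1500 = +2520 ft.
At 120 ft/°C that is an ISA deviation of 2520/120 = +21°C.
ISA temperature at 1500 ft = 15 − 2 × (1500/1000) = 12°C.
OAT = ISA + deviation = 12 + (+21) = 33°C.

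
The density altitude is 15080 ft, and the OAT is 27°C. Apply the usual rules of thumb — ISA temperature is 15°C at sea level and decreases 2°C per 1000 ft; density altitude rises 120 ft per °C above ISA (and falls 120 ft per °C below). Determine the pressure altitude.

DA = PA + 120 × (OAT − (15 − 2·PA/1000)) = PA + 120·OAT − 1800 + 0.24·PA = 1.24·PA + 120·OAT − 1800.
So 1.24·PA = 15080 − 120 × 27 + 1800 = 13640.
PA = 13640 / 1.24 = 11000 ft.

11000 ft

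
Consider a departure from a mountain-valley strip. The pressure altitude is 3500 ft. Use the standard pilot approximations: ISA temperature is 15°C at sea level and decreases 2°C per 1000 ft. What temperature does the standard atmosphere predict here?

ISA temperature = 15 − 2 × (3500/1000) = 15 − 7 = 8°C.

8°C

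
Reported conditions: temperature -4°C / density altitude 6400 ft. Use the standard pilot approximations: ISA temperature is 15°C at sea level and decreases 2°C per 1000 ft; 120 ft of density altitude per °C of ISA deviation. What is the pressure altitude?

7000 ft

DA = PA + 120 × (OAT − (15 − 2·PA/1000)) = PA + 120·OAT − 1800 + 0.24·PA = 1.24·PA + 120·OAT − 1800.
So 1.24·PA = 6400 − 120 × (-4) + 1800 = 8680.
PA = 8680 / 1.24 = 7000 ft.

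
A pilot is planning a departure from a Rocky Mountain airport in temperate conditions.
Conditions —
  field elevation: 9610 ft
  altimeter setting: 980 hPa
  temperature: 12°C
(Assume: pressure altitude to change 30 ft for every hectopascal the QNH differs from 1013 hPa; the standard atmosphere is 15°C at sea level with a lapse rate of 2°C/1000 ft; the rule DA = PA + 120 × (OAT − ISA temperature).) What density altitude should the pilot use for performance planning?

12784 ft

Pressure altitude = 9610 + (1013 − 980) × 30 = 9610 + (+990) = 10600 ft.
ISA temperature at 10600 ft = 15 − 2 × (10600/1000) = -6.2°C.
ISA deviation = 12 − (-6.2) = +18.2°C.
Density altitude = 10600 + 120 × (18.2) = 12784 ft.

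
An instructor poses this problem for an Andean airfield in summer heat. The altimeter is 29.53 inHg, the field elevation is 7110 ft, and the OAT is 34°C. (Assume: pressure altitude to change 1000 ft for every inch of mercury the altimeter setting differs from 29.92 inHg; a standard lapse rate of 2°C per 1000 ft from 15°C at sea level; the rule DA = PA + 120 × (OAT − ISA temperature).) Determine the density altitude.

Pressure altitude = 7110 + (29.92 − 29.53) × 1000 = 7110 + (+390) = 7500 ft.
ISA temperature at 7500 ft = 15 − 2 × (7500/1000) = 0°C.
ISA deviation = 34 − 0 = +34°C.
Density altitude = 7500 + 120 × (34) = 11580 ft.

11580 ft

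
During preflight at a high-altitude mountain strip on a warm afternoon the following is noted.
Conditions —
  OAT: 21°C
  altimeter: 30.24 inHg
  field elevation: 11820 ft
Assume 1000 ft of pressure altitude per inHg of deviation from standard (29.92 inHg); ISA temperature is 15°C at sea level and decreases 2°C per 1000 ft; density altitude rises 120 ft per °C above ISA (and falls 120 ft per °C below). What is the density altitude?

Pressure altitude = 11820 + (29.92 − 30.24) × 1000 = 11820 + (-320) = 11500 ft.
ISA temperature at 11500 ft = 15 − 2 × (11500/1000) = -8°C.
ISA deviation = 21 − (-8) = +29°C.
Density altitude = 11500 + 120 × (29) = 14980 ft.

14980 ft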